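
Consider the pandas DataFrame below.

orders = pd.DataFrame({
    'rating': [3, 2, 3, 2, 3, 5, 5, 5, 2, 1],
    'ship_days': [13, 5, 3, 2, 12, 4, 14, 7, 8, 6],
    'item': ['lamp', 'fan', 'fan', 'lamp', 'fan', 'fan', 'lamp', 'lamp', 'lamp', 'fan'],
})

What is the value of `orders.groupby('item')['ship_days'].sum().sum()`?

74

group by item, sum of ship_days:
item
fan     30
lamp    44
Name: ship_days, dtype: int64
So sum() = 74.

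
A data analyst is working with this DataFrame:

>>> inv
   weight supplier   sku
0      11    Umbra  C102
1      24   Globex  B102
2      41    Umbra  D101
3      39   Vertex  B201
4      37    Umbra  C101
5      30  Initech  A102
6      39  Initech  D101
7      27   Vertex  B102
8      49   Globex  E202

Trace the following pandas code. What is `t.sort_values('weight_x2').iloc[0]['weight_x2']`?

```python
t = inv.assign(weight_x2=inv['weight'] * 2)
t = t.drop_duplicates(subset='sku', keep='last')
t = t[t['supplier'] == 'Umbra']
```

22

add column weight_x2 = inv['weight'] * 2:
   weight supplier   sku  weight_x2
0      11    Umbra  C102         22
1      24   Globex  B102         48
2      41    Umbra  D101         82
3      39   Vertex  B201         78
4      37    Umbra  C101         74
5      30  Initech  A102         60
6      39  Initech  D101         78
7      27   Vertex  B102         54
8      49   Globex  E202         98
drop duplicate sku (keep=last):
   weight supplier   sku  weight_x2
0      11    Umbra  C102         22
3      39   Vertex  B201         78
4      37    Umbra  C101         74
5      30  Initech  A102         60
6      39  Initech  D101         78
7      27   Vertex  B102         54
8      49   Globex  E202         98
filter rows where supplier == 'Umbra':
   weight supplier   sku  weight_x2
0      11    Umbra  C102         22
4      37    Umbra  C101         74
sort by weight_x2:
   weight supplier   sku  weight_x2
0      11    Umbra  C102         22
4      37    Umbra  C101         74
The value at position 0, column 'weight_x2' is 22.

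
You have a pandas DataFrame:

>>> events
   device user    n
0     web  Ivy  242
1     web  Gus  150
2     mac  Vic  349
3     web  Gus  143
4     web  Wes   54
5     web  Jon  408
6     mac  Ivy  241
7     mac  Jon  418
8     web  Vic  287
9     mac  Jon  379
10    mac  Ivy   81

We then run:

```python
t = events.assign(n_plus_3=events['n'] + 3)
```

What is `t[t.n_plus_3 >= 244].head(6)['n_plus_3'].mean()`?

add column n_plus_3 = events['n'] + 3:
   device user    n  n_plus_3
0     web  Ivy  242       245
1     web  Gus  150       153
2     mac  Vic  349       352
3     web  Gus  143       146
4     web  Wes   54        57
5     web  Jon  408       411
6     mac  Ivy  241       244
7     mac  Jon  418       421
8     web  Vic  287       290
9     mac  Jon  379       382
10    mac  Ivy   81        84
filter rows where n_plus_3 >= 244:
  device user    n  n_plus_3
0    web  Ivy  242       245
2    mac  Vic  349       352
5    web  Jon  408       411
6    mac  Ivy  241       244
7    mac  Jon  418       421
8    web  Vic  287       290
9    mac  Jon  379       382
take first 6 rows:
  device user    n  n_plus_3
0    web  Ivy  242       245
2    mac  Vic  349       352
5    web  Jon  408       411
6    mac  Ivy  241       244
7    mac  Jon  418       421
8    web  Vic  287       290
The mean of column 'n_plus_3' is 327.166666667.

327.166666667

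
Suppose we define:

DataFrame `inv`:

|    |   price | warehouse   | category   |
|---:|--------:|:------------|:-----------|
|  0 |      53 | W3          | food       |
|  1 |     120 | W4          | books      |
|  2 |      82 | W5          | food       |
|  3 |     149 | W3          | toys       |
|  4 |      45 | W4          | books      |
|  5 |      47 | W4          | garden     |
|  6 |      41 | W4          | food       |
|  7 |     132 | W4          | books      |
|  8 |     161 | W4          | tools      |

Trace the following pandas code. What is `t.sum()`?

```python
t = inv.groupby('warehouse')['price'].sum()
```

830

group by warehouse, sum of price:
warehouse
W3    202
W4    546
W5     82
Name: price, dtype: int64
Hence 830.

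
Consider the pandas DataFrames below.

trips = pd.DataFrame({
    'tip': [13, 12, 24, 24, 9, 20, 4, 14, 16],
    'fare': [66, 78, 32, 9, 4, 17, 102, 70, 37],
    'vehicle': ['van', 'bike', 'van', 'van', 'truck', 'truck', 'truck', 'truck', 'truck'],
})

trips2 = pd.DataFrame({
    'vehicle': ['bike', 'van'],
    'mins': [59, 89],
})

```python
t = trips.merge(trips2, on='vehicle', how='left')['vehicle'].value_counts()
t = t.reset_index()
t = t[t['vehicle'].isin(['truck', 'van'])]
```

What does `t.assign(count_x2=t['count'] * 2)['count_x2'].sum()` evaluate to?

16

merge on 'vehicle' (how='left') → 9 rows:
   tip  fare vehicle  mins
0   13    66     van  89.0
1   12    78    bike  59.0
2   24    32     van  89.0
3   24     9     van  89.0
4    9     4   truck   NaN
5   20    17   truck   NaN
6    4   102   truck   NaN
7   14    70   truck   NaN
8   16    37   truck   NaN
value_counts of vehicle:
vehicle
truck    5
van      3
bike     1
Name: count, dtype: int64
reset_index():
  vehicle  count
0   truck      5
1     van      3
2    bike      1
filter rows where vehicle in ['truck', 'van']:
  vehicle  count
0   truck      5
1     van      3
add column count_x2 = t['count'] * 2:
  vehicle  count  count_x2
0   truck      5        10
1     van      3         6
Finally, sum of column 'count_x2' = 16.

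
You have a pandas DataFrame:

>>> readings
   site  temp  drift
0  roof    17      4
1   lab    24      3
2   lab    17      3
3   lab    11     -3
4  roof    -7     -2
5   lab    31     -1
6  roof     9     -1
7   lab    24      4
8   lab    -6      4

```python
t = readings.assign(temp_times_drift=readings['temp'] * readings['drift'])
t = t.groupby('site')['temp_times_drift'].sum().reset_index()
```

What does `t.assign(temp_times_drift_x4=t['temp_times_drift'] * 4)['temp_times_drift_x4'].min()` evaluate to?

292

add column temp_times_drift = readings['temp'] * readings['drift']:
   site  temp  drift  temp_times_drift
0  roof    17      4                68
1   lab    24      3                72
2   lab    17      3                51
3   lab    11     -3               -33
4  roof    -7     -2                14
5   lab    31     -1               -31
6  roof     9     -1                -9
7   lab    24      4                96
8   lab    -6      4               -24
group by site, sum of temp_times_drift:
site
lab     131
roof     73
Name: temp_times_drift, dtype: int64
reset_index():
   site  temp_times_drift
0   lab               131
1  roof                73
add column temp_times_drift_x4 = t['temp_times_drift'] * 4:
   site  temp_times_drift  temp_times_drift_x4
0   lab               131                  524
1  roof                73                  292
Finally, min of column 'temp_times_drift_x4' = 292.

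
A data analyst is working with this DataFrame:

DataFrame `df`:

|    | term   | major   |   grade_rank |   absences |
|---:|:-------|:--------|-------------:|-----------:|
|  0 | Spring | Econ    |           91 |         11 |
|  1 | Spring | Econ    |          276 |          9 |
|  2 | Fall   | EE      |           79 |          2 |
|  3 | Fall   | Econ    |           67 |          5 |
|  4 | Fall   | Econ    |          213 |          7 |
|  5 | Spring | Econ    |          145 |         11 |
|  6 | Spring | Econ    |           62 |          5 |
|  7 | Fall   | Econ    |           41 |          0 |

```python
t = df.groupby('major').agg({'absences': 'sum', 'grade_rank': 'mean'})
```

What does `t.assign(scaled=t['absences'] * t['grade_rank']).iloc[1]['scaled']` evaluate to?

6137.14285714

group by major: sum(absences), mean(grade_rank):
       absences  grade_rank
major                      
EE            2   79.000000
Econ         48  127.857143
add column scaled = t['absences'] * t['grade_rank']:
       absences  grade_rank       scaled
major                                   
EE            2   79.000000   158.000000
Econ         48  127.857143  6137.142857
Taking the value at position 1, column 'scaled' gives 6137.14285714.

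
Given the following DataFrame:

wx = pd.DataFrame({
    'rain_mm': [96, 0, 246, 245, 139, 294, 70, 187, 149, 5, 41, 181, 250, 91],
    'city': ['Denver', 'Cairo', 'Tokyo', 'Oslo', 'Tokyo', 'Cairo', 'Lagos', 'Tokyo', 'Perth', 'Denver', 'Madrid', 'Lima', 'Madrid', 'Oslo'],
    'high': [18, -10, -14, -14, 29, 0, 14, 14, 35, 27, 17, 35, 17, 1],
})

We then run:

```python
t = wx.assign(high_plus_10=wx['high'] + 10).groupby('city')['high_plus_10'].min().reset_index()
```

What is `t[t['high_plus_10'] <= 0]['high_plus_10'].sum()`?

-8

add column high_plus_10 = wx['high'] + 10:
    rain_mm    city  high  high_plus_10
0        96  Denver    18            28
1         0   Cairo   -10             0
2       246   Tokyo   -14            -4
3       245    Oslo   -14            -4
4       139   Tokyo    29            39
5       294   Cairo     0            10
6        70   Lagos    14            24
7       187   Tokyo    14            24
8       149   Perth    35            45
9         5  Denver    27            37
10       41  Madrid    17            27
11      181    Lima    35            45
12      250  Madrid    17            27
13       91    Oslo     1            11
group by city, min of high_plus_10:
city
Cairo      0
Denver    28
Lagos     24
Lima      45
Madrid    27
Oslo      -4
Perth     45
Tokyo     -4
Name: high_plus_10, dtype: int64
reset_index():
     city  high_plus_10
0   Cairo             0
1  Denver            28
2   Lagos            24
3    Lima            45
4  Madrid            27
5    Oslo            -4
6   Perth            45
7   Tokyo            -4
filter rows where high_plus_10 <= 0:
    city  high_plus_10
0  Cairo             0
5   Oslo            -4
7  Tokyo            -4
Reading off the sum of column 'high_plus_10', we get -8.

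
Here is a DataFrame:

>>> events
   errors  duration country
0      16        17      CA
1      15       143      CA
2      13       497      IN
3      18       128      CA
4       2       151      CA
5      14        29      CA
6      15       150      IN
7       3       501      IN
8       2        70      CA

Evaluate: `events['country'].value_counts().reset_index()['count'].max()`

value_counts of country:
country
CA    6
IN    3
Name: count, dtype: int64
reset_index():
  country  count
0      CA      6
1      IN      3
Hence 6.

6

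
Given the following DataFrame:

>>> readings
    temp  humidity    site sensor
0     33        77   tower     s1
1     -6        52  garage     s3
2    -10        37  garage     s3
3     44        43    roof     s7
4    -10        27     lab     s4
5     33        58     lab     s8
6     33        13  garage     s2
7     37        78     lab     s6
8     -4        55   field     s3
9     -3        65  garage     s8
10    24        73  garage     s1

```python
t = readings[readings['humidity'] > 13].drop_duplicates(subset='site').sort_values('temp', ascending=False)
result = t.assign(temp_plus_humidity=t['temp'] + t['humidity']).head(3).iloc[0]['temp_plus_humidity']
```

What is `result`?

87

filter rows where humidity > 13:
    temp  humidity    site sensor
0     33        77   tower     s1
1     -6        52  garage     s3
2    -10        37  garage     s3
3     44        43    roof     s7
4    -10        27     lab     s4
5     33        58     lab     s8
7     37        78     lab     s6
8     -4        55   field     s3
9     -3        65  garage     s8
10    24        73  garage     s1
drop duplicate site (keep=first):
   temp  humidity    site sensor
0    33        77   tower     s1
1    -6        52  garage     s3
3    44        43    roof     s7
4   -10        27     lab     s4
8    -4        55   field     s3
sort by temp descending:
   temp  humidity    site sensor
3    44        43    roof     s7
0    33        77   tower     s1
8    -4        55   field     s3
1    -6        52  garage     s3
4   -10        27     lab     s4
add column temp_plus_humidity = t['temp'] + t['humidity']:
   temp  humidity    site sensor  temp_plus_humidity
3    44        43    roof     s7                  87
0    33        77   tower     s1                 110
8    -4        55   field     s3                  51
1    -6        52  garage     s3                  46
4   -10        27     lab     s4                  17
take first 3 rows:
   temp  humidity   site sensor  temp_plus_humidity
3    44        43   roof     s7                  87
0    33        77  tower     s1                 110
8    -4        55  field     s3                  51
Finally, value at position 0, column 'temp_plus_humidity' = 87.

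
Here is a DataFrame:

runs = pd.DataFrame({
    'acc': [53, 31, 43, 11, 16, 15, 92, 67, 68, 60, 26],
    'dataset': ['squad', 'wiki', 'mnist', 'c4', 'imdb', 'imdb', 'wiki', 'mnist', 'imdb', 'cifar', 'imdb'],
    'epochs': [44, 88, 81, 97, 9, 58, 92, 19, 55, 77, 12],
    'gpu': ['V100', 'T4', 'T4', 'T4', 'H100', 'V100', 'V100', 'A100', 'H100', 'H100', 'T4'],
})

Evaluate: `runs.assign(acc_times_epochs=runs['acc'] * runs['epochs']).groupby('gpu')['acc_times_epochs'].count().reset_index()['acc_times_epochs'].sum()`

11

add column acc_times_epochs = runs['acc'] * runs['epochs']:
    acc dataset  epochs   gpu  acc_times_epochs
0    53   squad      44  V100              2332
1    31    wiki      88    T4              2728
2    43   mnist      81    T4              3483
3    11      c4      97    T4              1067
4    16    imdb       9  H100               144
5    15    imdb      58  V100               870
6    92    wiki      92  V100              8464
7    67   mnist      19  A100              1273
8    68    imdb      55  H100              3740
9    60   cifar      77  H100              4620
10   26    imdb      12    T4               312
group by gpu, count of acc_times_epochs:
gpu
A100    1
H100    3
T4      4
V100    3
Name: acc_times_epochs, dtype: int64
reset_index():
    gpu  acc_times_epochs
0  A100                 1
1  H100                 3
2    T4                 4
3  V100                 3
So sum() = 11.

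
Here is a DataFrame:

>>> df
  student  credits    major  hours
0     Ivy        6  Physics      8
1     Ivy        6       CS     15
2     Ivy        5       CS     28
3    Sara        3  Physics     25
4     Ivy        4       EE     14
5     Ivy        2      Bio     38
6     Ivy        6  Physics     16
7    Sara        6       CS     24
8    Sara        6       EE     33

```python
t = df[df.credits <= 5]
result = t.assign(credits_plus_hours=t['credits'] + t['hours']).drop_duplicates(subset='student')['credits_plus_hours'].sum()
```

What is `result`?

61

filter rows where credits <= 5:
  student  credits    major  hours
2     Ivy        5       CS     28
3    Sara        3  Physics     25
4     Ivy        4       EE     14
5     Ivy        2      Bio     38
add column credits_plus_hours = t['credits'] + t['hours']:
  student  credits    major  hours  credits_plus_hours
2     Ivy        5       CS     28                  33
3    Sara        3  Physics     25                  28
4     Ivy        4       EE     14                  18
5     Ivy        2      Bio     38                  40
drop duplicate student (keep=first):
  student  credits    major  hours  credits_plus_hours
2     Ivy        5       CS     28                  33
3    Sara        3  Physics     25                  28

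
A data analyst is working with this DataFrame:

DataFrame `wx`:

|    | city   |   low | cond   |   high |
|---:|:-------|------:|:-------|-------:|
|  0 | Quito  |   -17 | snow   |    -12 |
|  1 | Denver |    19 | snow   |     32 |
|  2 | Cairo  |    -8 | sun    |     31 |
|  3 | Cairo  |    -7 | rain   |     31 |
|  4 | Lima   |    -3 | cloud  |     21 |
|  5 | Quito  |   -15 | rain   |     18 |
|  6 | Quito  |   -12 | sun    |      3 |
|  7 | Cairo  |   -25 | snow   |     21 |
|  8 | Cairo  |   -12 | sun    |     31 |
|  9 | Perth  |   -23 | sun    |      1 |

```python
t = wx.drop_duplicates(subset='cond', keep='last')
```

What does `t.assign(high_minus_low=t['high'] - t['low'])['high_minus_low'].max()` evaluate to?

46

drop duplicate cond (keep=last):
    city  low   cond  high
4   Lima   -3  cloud    21
5  Quito  -15   rain    18
7  Cairo  -25   snow    21
9  Perth  -23    sun     1
add column high_minus_low = t['high'] - t['low']:
    city  low   cond  high  high_minus_low
4   Lima   -3  cloud    21              24
5  Quito  -15   rain    18              33
7  Cairo  -25   snow    21              46
9  Perth  -23    sun     1              24
Finally, max of column 'high_minus_low' = 46.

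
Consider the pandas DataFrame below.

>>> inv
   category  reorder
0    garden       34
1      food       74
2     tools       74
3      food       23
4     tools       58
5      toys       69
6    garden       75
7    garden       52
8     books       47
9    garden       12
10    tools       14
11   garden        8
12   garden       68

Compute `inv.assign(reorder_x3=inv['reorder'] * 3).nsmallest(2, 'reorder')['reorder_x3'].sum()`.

add column reorder_x3 = inv['reorder'] * 3:
   category  reorder  reorder_x3
0    garden       34         102
1      food       74         222
2     tools       74         222
3      food       23          69
4     tools       58         174
5      toys       69         207
6    garden       75         225
7    garden       52         156
8     books       47         141
9    garden       12          36
10    tools       14          42
11   garden        8          24
12   garden       68         204
take 2 rows with smallest reorder:
   category  reorder  reorder_x3
11   garden        8          24
9    garden       12          36
So sum() = 60.

60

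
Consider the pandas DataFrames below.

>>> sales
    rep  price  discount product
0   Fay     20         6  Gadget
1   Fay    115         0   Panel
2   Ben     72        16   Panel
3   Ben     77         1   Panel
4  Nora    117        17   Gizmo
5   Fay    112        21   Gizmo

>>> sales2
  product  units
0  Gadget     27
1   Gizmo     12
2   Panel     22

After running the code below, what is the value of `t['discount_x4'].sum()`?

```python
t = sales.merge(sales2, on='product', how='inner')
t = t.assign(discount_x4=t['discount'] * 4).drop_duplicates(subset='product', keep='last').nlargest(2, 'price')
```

88

merge on 'product' (how='inner') → 6 rows:
    rep  price  discount product  units
0   Fay     20         6  Gadget     27
1   Fay    115         0   Panel     22
2   Ben     72        16   Panel     22
3   Ben     77         1   Panel     22
4  Nora    117        17   Gizmo     12
5   Fay    112        21   Gizmo     12
add column discount_x4 = t['discount'] * 4:
    rep  price  discount product  units  discount_x4
0   Fay     20         6  Gadget     27           24
1   Fay    115         0   Panel     22            0
2   Ben     72        16   Panel     22           64
3   Ben     77         1   Panel     22            4
4  Nora    117        17   Gizmo     12           68
5   Fay    112        21   Gizmo     12           84
drop duplicate product (keep=last):
   rep  price  discount product  units  discount_x4
0  Fay     20         6  Gadget     27           24
3  Ben     77         1   Panel     22            4
5  Fay    112        21   Gizmo     12           84
take 2 rows with largest price:
   rep  price  discount product  units  discount_x4
5  Fay    112        21   Gizmo     12           84
3  Ben     77         1   Panel     22            4
Then the sum of column 'discount_x4': 88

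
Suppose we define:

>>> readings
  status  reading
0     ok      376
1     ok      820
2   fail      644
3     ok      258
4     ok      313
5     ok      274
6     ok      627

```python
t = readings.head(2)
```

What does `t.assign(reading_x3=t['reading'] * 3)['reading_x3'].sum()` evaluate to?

3588

take first 2 rows:
  status  reading
0     ok      376
1     ok      820
add column reading_x3 = t['reading'] * 3:
  status  reading  reading_x3
0     ok      376        1128
1     ok      820        2460
Reading off the sum of column 'reading_x3', we get 3588.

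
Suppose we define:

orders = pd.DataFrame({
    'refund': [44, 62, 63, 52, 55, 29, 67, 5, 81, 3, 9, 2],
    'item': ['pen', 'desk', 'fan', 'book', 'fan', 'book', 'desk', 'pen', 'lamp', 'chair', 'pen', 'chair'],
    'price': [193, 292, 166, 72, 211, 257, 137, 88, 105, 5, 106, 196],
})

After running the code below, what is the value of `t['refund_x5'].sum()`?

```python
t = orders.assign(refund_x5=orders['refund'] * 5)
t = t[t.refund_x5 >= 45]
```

add column refund_x5 = orders['refund'] * 5:
    refund   item  price  refund_x5
0       44    pen    193        220
1       62   desk    292        310
2       63    fan    166        315
3       52   book     72        260
4       55    fan    211        275
5       29   book    257        145
6       67   desk    137        335
7        5    pen     88         25
8       81   lamp    105        405
9        3  chair      5         15
10       9    pen    106         45
11       2  chair    196         10
filter rows where refund_x5 >= 45:
    refund  item  price  refund_x5
0       44   pen    193        220
1       62  desk    292        310
2       63   fan    166        315
3       52  book     72        260
4       55   fan    211        275
5       29  book    257        145
6       67  desk    137        335
8       81  lamp    105        405
10       9   pen    106         45
So sum() = 2310.

2310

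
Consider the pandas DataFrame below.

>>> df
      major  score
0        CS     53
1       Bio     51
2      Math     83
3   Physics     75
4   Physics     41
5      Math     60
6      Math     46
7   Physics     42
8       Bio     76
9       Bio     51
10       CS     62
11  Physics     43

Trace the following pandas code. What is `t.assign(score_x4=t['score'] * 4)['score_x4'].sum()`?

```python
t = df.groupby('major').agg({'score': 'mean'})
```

group by major, mean of score:
             score
major             
Bio      59.333333
CS       57.500000
Math     63.000000
Physics  50.250000
add column score_x4 = t['score'] * 4:
             score    score_x4
major                         
Bio      59.333333  237.333333
CS       57.500000  230.000000
Math     63.000000  252.000000
Physics  50.250000  201.000000
Taking the sum of column 'score_x4' gives 920.333333333.

920.333333333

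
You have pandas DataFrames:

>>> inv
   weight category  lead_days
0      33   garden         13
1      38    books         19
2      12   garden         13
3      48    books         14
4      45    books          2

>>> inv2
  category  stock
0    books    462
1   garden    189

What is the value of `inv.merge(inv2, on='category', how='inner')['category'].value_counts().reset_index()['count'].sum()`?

merge on 'category' (how='inner') → 5 rows:
   weight category  lead_days  stock
0      33   garden         13    189
1      38    books         19    462
2      12   garden         13    189
3      48    books         14    462
4      45    books          2    462
value_counts of category:
category
books     3
garden    2
Name: count, dtype: int64
reset_index():
  category  count
0    books      3
1   garden      2
Finally, sum of column 'count' = 5.

5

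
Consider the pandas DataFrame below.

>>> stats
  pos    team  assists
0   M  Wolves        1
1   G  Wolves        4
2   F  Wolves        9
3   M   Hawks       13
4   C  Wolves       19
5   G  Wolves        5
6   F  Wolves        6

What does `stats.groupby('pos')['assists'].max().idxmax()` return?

C

group by pos, max of assists:
pos
C    19
F     9
G     5
M    13
Name: assists, dtype: int64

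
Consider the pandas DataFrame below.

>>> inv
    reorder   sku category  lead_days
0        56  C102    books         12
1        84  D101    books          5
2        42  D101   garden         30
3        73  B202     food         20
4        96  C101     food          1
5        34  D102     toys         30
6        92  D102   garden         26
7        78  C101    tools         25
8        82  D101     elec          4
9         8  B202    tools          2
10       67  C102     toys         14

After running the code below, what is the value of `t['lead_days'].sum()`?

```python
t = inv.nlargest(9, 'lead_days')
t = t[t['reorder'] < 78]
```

106

take 9 rows with largest lead_days:
    reorder   sku category  lead_days
2        42  D101   garden         30
5        34  D102     toys         30
6        92  D102   garden         26
7        78  C101    tools         25
3        73  B202     food         20
10       67  C102     toys         14
0        56  C102    books         12
1        84  D101    books          5
8        82  D101     elec          4
filter rows where reorder < 78:
    reorder   sku category  lead_days
2        42  D101   garden         30
5        34  D102     toys         30
3        73  B202     food         20
10       67  C102     toys         14
0        56  C102    books         12
Reading off the sum of column 'lead_days', we get 106.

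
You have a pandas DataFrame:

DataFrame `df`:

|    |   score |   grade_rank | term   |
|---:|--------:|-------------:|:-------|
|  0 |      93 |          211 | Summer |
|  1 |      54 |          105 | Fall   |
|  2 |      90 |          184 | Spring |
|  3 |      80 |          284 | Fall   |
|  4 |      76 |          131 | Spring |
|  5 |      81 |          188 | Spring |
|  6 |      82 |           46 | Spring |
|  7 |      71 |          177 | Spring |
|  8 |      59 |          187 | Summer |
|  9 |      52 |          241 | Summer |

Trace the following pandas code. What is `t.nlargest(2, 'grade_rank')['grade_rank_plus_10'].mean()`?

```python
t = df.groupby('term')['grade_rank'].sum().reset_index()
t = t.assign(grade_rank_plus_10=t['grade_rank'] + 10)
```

692.5

group by term, sum of grade_rank:
term
Fall      389
Spring    726
Summer    639
Name: grade_rank, dtype: int64
reset_index():
     term  grade_rank
0    Fall         389
1  Spring         726
2  Summer         639
add column grade_rank_plus_10 = t['grade_rank'] + 10:
     term  grade_rank  grade_rank_plus_10
0    Fall         389                 399
1  Spring         726                 736
2  Summer         639                 649
take 2 rows with largest grade_rank:
     term  grade_rank  grade_rank_plus_10
1  Spring         726                 736
2  Summer         639                 649
Reading off the mean of column 'grade_rank_plus_10', we get 692.5.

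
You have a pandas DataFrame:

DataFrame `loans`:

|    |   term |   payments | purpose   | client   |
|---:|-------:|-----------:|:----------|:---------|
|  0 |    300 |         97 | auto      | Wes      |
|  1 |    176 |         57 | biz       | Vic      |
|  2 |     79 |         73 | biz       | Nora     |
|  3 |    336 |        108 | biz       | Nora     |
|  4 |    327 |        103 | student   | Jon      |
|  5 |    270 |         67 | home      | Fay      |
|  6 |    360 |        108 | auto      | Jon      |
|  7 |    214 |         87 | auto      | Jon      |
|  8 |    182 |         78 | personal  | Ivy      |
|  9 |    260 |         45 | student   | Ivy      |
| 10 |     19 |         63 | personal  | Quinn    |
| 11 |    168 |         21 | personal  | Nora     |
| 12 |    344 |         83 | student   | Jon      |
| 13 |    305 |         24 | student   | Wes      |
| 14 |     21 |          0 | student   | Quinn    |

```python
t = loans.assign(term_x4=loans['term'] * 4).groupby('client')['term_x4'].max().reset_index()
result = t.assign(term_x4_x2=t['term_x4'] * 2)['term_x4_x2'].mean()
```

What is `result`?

add column term_x4 = loans['term'] * 4:
    term  payments   purpose client  term_x4
0    300        97      auto    Wes     1200
1    176        57       biz    Vic      704
2     79        73       biz   Nora      316
3    336       108       biz   Nora     1344
4    327       103   student    Jon     1308
5    270        67      home    Fay     1080
6    360       108      auto    Jon     1440
7    214        87      auto    Jon      856
8    182        78  personal    Ivy      728
9    260        45   student    Ivy     1040
10    19        63  personal  Quinn       76
11   168        21  personal   Nora      672
12   344        83   student    Jon     1376
13   305        24   student    Wes     1220
14    21         0   student  Quinn       84
group by client, max of term_x4:
client
Fay      1080
Ivy      1040
Jon      1440
Nora     1344
Quinn      84
Vic       704
Wes      1220
Name: term_x4, dtype: int64
reset_index():
  client  term_x4
0    Fay     1080
1    Ivy     1040
2    Jon     1440
3   Nora     1344
4  Quinn       84
5    Vic      704
6    Wes     1220
add column term_x4_x2 = t['term_x4'] * 2:
  client  term_x4  term_x4_x2
0    Fay     1080        2160
1    Ivy     1040        2080
2    Jon     1440        2880
3   Nora     1344        2688
4  Quinn       84         168
5    Vic      704        1408
6    Wes     1220        2440

1974.85714286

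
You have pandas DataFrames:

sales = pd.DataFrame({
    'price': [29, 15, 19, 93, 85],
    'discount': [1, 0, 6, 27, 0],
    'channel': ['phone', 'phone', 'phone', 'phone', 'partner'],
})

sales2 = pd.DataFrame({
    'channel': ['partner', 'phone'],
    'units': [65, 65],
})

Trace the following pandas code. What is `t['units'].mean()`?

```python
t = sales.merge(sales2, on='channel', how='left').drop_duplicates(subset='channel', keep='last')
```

65.0

merge on 'channel' (how='left') → 5 rows:
   price  discount  channel  units
0     29         1    phone     65
1     15         0    phone     65
2     19         6    phone     65
3     93        27    phone     65
4     85         0  partner     65
drop duplicate channel (keep=last):
   price  discount  channel  units
3     93        27    phone     65
4     85         0  partner     65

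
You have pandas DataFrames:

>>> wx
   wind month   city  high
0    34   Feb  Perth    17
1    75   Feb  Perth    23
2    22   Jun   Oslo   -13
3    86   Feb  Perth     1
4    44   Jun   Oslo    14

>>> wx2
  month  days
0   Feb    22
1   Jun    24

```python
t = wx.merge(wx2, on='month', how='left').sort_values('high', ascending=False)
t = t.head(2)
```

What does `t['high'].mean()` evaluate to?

20.0

merge on 'month' (how='left') → 5 rows:
   wind month   city  high  days
0    34   Feb  Perth    17    22
1    75   Feb  Perth    23    22
2    22   Jun   Oslo   -13    24
3    86   Feb  Perth     1    22
4    44   Jun   Oslo    14    24
sort by high descending:
   wind month   city  high  days
1    75   Feb  Perth    23    22
0    34   Feb  Perth    17    22
4    44   Jun   Oslo    14    24
3    86   Feb  Perth     1    22
2    22   Jun   Oslo   -13    24
take first 2 rows:
   wind month   city  high  days
1    75   Feb  Perth    23    22
0    34   Feb  Perth    17    22
Then the mean of column 'high': 20.0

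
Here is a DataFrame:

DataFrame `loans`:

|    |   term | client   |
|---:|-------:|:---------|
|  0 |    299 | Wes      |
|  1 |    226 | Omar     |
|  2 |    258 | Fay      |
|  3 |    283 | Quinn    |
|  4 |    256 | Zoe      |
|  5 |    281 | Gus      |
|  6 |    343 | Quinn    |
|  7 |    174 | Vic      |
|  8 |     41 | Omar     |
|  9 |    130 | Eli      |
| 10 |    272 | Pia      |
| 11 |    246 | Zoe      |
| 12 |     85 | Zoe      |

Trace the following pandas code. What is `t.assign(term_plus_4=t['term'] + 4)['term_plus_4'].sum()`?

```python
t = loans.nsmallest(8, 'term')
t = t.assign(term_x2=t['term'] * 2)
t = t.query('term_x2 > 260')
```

take 8 rows with smallest term:
    term client
8     41   Omar
12    85    Zoe
9    130    Eli
7    174    Vic
1    226   Omar
11   246    Zoe
4    256    Zoe
2    258    Fay
add column term_x2 = t['term'] * 2:
    term client  term_x2
8     41   Omar       82
12    85    Zoe      170
9    130    Eli      260
7    174    Vic      348
1    226   Omar      452
11   246    Zoe      492
4    256    Zoe      512
2    258    Fay      516
filter rows where term_x2 > 260:
    term client  term_x2
7    174    Vic      348
1    226   Omar      452
11   246    Zoe      492
4    256    Zoe      512
2    258    Fay      516
add column term_plus_4 = t['term'] + 4:
    term client  term_x2  term_plus_4
7    174    Vic      348          178
1    226   Omar      452          230
11   246    Zoe      492          250
4    256    Zoe      512          260
2    258    Fay      516          262
Finally, sum of column 'term_plus_4' = 1180.

1180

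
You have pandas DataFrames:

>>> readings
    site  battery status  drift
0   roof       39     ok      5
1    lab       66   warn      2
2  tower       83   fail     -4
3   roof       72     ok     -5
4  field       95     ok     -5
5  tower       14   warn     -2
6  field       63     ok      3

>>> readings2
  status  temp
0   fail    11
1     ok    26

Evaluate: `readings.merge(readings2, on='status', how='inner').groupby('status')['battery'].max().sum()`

merge on 'status' (how='inner') → 5 rows:
    site  battery status  drift  temp
0   roof       39     ok      5    26
1  tower       83   fail     -4    11
2   roof       72     ok     -5    26
3  field       95     ok     -5    26
4  field       63     ok      3    26
group by status, max of battery:
status
fail    83
ok      95
Name: battery, dtype: int64
Finally, sum of the resulting series = 178.

178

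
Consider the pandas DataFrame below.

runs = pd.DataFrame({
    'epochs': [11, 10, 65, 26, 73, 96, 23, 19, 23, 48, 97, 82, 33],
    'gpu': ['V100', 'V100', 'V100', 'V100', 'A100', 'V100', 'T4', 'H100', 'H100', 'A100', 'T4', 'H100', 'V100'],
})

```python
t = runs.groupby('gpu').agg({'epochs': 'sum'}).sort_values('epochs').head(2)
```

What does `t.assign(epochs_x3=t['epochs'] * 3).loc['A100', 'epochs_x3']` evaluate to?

group by gpu, sum of epochs:
      epochs
gpu         
A100     121
H100     124
T4       120
V100     241
sort by epochs:
      epochs
gpu         
T4       120
A100     121
H100     124
V100     241
take first 2 rows:
      epochs
gpu         
T4       120
A100     121
add column epochs_x3 = t['epochs'] * 3:
      epochs  epochs_x3
gpu                    
T4       120        360
A100     121        363
Hence 363.

363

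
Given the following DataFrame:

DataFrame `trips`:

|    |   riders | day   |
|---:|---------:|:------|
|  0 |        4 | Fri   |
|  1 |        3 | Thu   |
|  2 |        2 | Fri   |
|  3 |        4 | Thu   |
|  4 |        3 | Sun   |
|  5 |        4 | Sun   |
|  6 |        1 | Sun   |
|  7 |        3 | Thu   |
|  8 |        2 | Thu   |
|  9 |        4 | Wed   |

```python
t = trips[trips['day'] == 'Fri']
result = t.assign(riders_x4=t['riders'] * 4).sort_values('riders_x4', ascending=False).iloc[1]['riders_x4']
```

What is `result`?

8

filter rows where day == 'Fri':
   riders  day
0       4  Fri
2       2  Fri
add column riders_x4 = t['riders'] * 4:
   riders  day  riders_x4
0       4  Fri         16
2       2  Fri          8
sort by riders_x4 descending:
   riders  day  riders_x4
0       4  Fri         16
2       2  Fri          8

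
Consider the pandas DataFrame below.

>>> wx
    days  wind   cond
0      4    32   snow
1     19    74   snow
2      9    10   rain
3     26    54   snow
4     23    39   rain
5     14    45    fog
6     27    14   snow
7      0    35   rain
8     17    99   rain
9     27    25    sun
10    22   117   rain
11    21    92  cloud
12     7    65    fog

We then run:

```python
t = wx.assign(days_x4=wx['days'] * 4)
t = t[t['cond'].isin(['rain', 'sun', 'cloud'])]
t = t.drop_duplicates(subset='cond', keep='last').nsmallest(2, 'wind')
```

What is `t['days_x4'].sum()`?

192

add column days_x4 = wx['days'] * 4:
    days  wind   cond  days_x4
0      4    32   snow       16
1     19    74   snow       76
2      9    10   rain       36
3     26    54   snow      104
4     23    39   rain       92
5     14    45    fog       56
6     27    14   snow      108
7      0    35   rain        0
8     17    99   rain       68
9     27    25    sun      108
10    22   117   rain       88
11    21    92  cloud       84
12     7    65    fog       28
filter rows where cond in ['rain', 'sun', 'cloud']:
    days  wind   cond  days_x4
2      9    10   rain       36
4     23    39   rain       92
7      0    35   rain        0
8     17    99   rain       68
9     27    25    sun      108
10    22   117   rain       88
11    21    92  cloud       84
drop duplicate cond (keep=last):
    days  wind   cond  days_x4
9     27    25    sun      108
10    22   117   rain       88
11    21    92  cloud       84
take 2 rows with smallest wind:
    days  wind   cond  days_x4
9     27    25    sun      108
11    21    92  cloud       84
Finally, sum of column 'days_x4' = 192.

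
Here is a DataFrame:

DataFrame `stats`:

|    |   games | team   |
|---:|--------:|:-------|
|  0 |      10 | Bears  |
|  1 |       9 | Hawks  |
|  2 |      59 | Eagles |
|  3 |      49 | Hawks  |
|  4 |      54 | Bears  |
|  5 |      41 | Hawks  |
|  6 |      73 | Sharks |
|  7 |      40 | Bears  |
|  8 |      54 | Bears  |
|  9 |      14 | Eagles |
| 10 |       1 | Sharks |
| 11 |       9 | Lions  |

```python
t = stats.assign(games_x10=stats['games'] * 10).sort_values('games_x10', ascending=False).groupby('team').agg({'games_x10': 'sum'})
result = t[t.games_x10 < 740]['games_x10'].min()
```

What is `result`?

90

add column games_x10 = stats['games'] * 10:
    games    team  games_x10
0      10   Bears        100
1       9   Hawks         90
2      59  Eagles        590
3      49   Hawks        490
4      54   Bears        540
5      41   Hawks        410
6      73  Sharks        730
7      40   Bears        400
8      54   Bears        540
9      14  Eagles        140
10      1  Sharks         10
11      9   Lions         90
sort by games_x10 descending:
    games    team  games_x10
6      73  Sharks        730
2      59  Eagles        590
4      54   Bears        540
8      54   Bears        540
3      49   Hawks        490
5      41   Hawks        410
7      40   Bears        400
9      14  Eagles        140
0      10   Bears        100
1       9   Hawks         90
11      9   Lions         90
10      1  Sharks         10
group by team, sum of games_x10:
        games_x10
team             
Bears        1580
Eagles        730
Hawks         990
Lions          90
Sharks        740
filter rows where games_x10 < 740:
        games_x10
team             
Eagles        730
Lions          90
Then the min of column 'games_x10': 90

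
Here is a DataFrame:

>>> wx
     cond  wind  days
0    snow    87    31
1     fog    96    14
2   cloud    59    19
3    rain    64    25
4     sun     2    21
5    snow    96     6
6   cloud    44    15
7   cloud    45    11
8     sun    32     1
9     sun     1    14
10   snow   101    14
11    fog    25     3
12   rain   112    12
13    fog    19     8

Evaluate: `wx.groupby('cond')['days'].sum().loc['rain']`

37

group by cond, sum of days:
cond
cloud    45
fog      25
rain     37
snow     51
sun      36
Name: days, dtype: int64
Taking the value at index 'rain' gives 37.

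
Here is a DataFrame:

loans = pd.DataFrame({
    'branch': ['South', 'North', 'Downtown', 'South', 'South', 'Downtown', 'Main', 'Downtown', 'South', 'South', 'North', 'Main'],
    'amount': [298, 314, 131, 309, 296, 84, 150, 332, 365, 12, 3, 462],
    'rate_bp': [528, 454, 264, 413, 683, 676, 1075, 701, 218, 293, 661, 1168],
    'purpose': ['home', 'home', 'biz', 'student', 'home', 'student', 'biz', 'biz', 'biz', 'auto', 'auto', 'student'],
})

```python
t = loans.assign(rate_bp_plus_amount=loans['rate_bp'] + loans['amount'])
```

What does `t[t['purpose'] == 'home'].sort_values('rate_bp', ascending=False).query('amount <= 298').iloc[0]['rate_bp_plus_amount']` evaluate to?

979

add column rate_bp_plus_amount = loans['rate_bp'] + loans['amount']:
      branch  amount  rate_bp  purpose  rate_bp_plus_amount
0      South     298      528     home                  826
1      North     314      454     home                  768
2   Downtown     131      264      biz                  395
3      South     309      413  student                  722
4      South     296      683     home                  979
5   Downtown      84      676  student                  760
6       Main     150     1075      biz                 1225
7   Downtown     332      701      biz                 1033
8      South     365      218      biz                  583
9      South      12      293     auto                  305
10     North       3      661     auto                  664
11      Main     462     1168  student                 1630
filter rows where purpose == 'home':
  branch  amount  rate_bp purpose  rate_bp_plus_amount
0  South     298      528    home                  826
1  North     314      454    home                  768
4  South     296      683    home                  979
sort by rate_bp descending:
  branch  amount  rate_bp purpose  rate_bp_plus_amount
4  South     296      683    home                  979
0  South     298      528    home                  826
1  North     314      454    home                  768
filter rows where amount <= 298:
  branch  amount  rate_bp purpose  rate_bp_plus_amount
4  South     296      683    home                  979
0  South     298      528    home                  826
Hence 979.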